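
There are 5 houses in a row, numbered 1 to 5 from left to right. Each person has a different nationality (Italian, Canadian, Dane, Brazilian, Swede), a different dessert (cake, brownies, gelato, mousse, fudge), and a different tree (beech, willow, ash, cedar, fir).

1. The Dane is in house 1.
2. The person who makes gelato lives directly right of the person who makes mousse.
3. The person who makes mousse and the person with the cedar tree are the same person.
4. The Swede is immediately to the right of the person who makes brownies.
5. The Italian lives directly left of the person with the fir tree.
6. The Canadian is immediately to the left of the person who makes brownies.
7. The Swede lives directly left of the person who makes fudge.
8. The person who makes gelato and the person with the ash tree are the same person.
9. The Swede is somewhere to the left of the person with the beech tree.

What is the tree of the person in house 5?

From clue 1, the Dane must be in house 1.
House 5's nationality must be Brazilian (nothing else left).
Clue 6 places the Canadian in house 2.
The person who makes brownies is in house 3 (clue 6).
Clue 4 places the Swede in house 4.
Clue 7: the person who makes fudge is in house 5.
Clue 9 places the person with the beech tree in house 5.
The only nationality still possible for house 3 is Italian.
House 2's tree must be ash (nothing else left).
The only tree still possible for house 3 is willow.
House 4 tree: only fir fits.
Clue 2 places the person who makes mousse in house 1.
House 2 dessert: only gelato fits.
House 4 dessert: only cake fits.
House 1's tree must be cedar (nothing else left).
So: house 1 = Dane/mousse/cedar, house 2 = Canadian/gelato/ash, house 3 = Italian/brownies/willow, house 4 = Swede/cake/fir, house 5 = Brazilian/fudge/beech.

beech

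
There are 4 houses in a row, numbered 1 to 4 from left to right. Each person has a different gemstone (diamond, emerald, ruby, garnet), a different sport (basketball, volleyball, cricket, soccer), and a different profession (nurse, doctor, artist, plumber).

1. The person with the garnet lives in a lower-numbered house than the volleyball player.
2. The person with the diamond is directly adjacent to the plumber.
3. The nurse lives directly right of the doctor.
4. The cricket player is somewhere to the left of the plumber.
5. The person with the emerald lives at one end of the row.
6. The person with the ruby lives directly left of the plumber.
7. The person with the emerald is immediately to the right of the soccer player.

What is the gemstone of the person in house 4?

emerald

Clue 7 places the person with the emerald in house 4.
The soccer player is in house 3 (clue 7).
The cricket player is narrowed to house 1 or 2; consider each.
Placing it in house 2 leads to a contradiction, so it's in house 1.
The basketball player is narrowed to house 2 or 4; consider each.
Placing it in house 4 leads to a contradiction, so it's in house 2.
House 4 sport: only volleyball fits.
The person with the diamond is narrowed to house 1 or 2 or 3; consider each.
Placing it in house 1 and house 2 leads to a contradiction, so it's in house 3.
The only gemstone still possible for house 1 is ruby.
That leaves garnet as the gemstone for house 2.
From clue 6, the plumber must be in house 2.
By clue 3, the nurse is in house 4.
From clue 3, the doctor must be in house 3.
That leaves artist as the profession for house 1.
So: house 1 = ruby/cricket/artist, house 2 = garnet/basketball/plumber, house 3 = diamond/soccer/doctor, house 4 = emerald/volleyball/nurse.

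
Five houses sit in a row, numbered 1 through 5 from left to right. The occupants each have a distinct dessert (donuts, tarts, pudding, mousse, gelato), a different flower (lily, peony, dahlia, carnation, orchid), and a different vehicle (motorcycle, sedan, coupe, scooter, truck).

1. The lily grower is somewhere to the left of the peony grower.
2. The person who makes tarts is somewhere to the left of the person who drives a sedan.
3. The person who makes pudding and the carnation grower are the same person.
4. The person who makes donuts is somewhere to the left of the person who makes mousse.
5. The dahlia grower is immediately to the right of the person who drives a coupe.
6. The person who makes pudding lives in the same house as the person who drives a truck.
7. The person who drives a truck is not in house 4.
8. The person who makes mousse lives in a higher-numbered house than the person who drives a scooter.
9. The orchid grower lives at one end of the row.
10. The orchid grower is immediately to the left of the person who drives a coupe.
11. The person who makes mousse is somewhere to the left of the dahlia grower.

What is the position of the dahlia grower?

3

The orchid grower is in house 1 (clue 10).
Clue 10 places the person who drives a coupe in house 2.
Clue 5 places the dahlia grower in house 3.
Clue 11: the person who makes mousse is in house 2.
The person who makes pudding is in house 5 (clue 3).
From clue 3, the carnation grower must be in house 5.
By clue 4, the person who makes donuts is in house 1.
From clue 6, the person who drives a truck must be in house 5.
Clue 8 places the person who drives a scooter in house 1.
That leaves lily as the flower for house 2.
House 4 flower: only peony fits.
Clue 2 places the person who makes tarts in house 3.
The person who drives a sedan is in house 4 (clue 2).
The only dessert still possible for house 4 is gelato.
That leaves motorcycle as the vehicle for house 3.
So: house 1 = donuts/orchid/scooter, house 2 = mousse/lily/coupe, house 3 = tarts/dahlia/motorcycle, house 4 = gelato/peony/sedan, house 5 = pudding/carnation/truck.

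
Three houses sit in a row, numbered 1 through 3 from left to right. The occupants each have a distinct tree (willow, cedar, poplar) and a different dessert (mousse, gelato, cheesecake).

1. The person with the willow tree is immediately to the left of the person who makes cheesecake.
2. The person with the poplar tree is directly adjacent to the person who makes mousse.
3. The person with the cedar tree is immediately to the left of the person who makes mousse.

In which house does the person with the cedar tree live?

So house 3 gets poplar for tree.
The only dessert still possible for house 1 is gelato.
The person who makes mousse is in house 2 (clue 2).
Clue 3: the person with the cedar tree is in house 1.
The only tree still possible for house 2 is willow.
That leaves cheesecake as the dessert for house 3.
So: house 1 = cedar/gelato, house 2 = willow/mousse, house 3 = poplar/cheesecake.

1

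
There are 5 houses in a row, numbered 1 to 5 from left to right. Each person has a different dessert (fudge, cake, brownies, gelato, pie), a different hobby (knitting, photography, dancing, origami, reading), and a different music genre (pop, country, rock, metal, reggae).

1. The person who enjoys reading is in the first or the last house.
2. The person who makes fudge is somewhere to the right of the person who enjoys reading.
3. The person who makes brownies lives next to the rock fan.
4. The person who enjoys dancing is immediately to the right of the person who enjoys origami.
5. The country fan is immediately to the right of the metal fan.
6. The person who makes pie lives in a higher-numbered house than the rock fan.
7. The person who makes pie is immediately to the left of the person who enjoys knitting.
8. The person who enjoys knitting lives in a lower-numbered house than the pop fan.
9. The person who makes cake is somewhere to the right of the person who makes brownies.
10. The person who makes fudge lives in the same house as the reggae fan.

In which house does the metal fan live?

Clue 2: the person who enjoys reading is in house 1.
The person who makes pie is narrowed to house 2 or 3; consider each.
Placing it in house 2 leads to a contradiction, so it's in house 3.
From clue 7, the person who enjoys knitting must be in house 4.
Clue 8: the pop fan is in house 5.
The person who enjoys dancing is in house 3 (clue 4).
Clue 4: the person who enjoys origami is in house 2.
House 5's hobby must be photography (nothing else left).
The person who makes brownies is narrowed to house 1 or 2; consider each.
Placing it in house 1 leads to a contradiction, so it's in house 2.
Clue 3: the rock fan is in house 1.
The only dessert still possible for house 1 is gelato.
That leaves cake as the dessert for house 5.
Clue 10 places the reggae fan in house 4.
So house 4 gets fudge for dessert.
The only music genre still possible for house 2 is metal.
The only music genre still possible for house 3 is country.
So: house 1 = gelato/reading/rock, house 2 = brownies/origami/metal, house 3 = pie/dancing/country, house 4 = fudge/knitting/reggae, house 5 = cake/photography/pop.

2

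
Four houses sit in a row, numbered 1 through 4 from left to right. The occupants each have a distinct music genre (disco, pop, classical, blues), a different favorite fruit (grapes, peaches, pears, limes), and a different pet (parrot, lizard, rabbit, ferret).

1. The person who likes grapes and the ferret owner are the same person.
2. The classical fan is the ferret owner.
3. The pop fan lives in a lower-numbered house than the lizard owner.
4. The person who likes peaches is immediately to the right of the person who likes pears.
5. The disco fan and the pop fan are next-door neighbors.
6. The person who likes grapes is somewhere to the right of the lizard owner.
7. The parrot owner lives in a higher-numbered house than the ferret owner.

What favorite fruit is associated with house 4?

limes

The person who likes grapes is in house 3 (clue 1).
By clue 1, the ferret owner is in house 3.
From clue 2, the classical fan must be in house 3.
By clue 6, the lizard owner is in house 2.
The parrot owner is in house 4 (clue 7).
House 4's music genre must be blues (nothing else left).
That leaves rabbit as the pet for house 1.
The pop fan is in house 1 (clue 3).
The person who likes peaches is in house 2 (clue 4).
By clue 4, the person who likes pears is in house 1.
The disco fan is in house 2 (clue 5).
That leaves limes as the favorite fruit for house 4.
So: house 1 = pop/pears/rabbit, house 2 = disco/peaches/lizard, house 3 = classical/grapes/ferret, house 4 = blues/limes/parrot.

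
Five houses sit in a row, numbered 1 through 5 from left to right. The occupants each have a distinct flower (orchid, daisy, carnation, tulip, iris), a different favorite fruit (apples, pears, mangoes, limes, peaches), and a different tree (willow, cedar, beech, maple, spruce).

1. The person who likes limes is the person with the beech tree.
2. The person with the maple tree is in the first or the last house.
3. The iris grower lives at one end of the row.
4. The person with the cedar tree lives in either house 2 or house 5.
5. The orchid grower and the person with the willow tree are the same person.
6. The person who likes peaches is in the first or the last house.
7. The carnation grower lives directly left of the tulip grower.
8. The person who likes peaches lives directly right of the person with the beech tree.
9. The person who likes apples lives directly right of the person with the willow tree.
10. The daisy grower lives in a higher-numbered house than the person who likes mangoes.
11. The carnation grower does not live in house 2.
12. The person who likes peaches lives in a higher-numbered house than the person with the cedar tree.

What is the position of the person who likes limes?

4

By clue 8, the person who likes peaches is in house 5.
Clue 8: the person with the beech tree is in house 4.
By clue 12, the person with the cedar tree is in house 2.
Clue 1: the person who likes limes is in house 4.
Clue 9 places the person with the willow tree in house 1.
The only favorite fruit still possible for house 2 is apples.
So house 3 gets spruce for tree.
The only tree still possible for house 5 is maple.
Clue 5 places the orchid grower in house 1.
House 5's flower must be iris (nothing else left).
By clue 7, the carnation grower is in house 3.
By clue 7, the tulip grower is in house 4.
The only flower still possible for house 2 is daisy.
The person who likes mangoes is in house 1 (clue 10).
The only favorite fruit still possible for house 3 is pears.
So: house 1 = orchid/mangoes/willow, house 2 = daisy/apples/cedar, house 3 = carnation/pears/spruce, house 4 = tulip/limes/beech, house 5 = iris/peaches/maple.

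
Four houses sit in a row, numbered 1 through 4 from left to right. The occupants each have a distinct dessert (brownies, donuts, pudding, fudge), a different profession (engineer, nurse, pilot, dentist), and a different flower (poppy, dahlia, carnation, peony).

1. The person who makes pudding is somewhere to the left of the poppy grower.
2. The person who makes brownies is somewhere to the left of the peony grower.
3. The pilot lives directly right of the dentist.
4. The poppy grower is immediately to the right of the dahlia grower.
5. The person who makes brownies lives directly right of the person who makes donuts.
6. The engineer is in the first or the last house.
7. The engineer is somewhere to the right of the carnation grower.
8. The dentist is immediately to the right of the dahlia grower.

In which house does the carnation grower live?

3

By clue 7, the engineer is in house 4.
The only dessert still possible for house 4 is fudge.
That leaves nurse as the profession for house 1.
Clue 3: the pilot is in house 3.
The dentist is in house 2 (clue 3).
By clue 8, the dahlia grower is in house 1.
So house 4 gets peony for flower.
Clue 4: the poppy grower is in house 2.
House 3 dessert: only brownies fits.
House 3's flower must be carnation (nothing else left).
Clue 1: the person who makes pudding is in house 1.
Clue 5 places the person who makes donuts in house 2.
So: house 1 = pudding/nurse/dahlia, house 2 = donuts/dentist/poppy, house 3 = brownies/pilot/carnation, house 4 = fudge/engineer/peony.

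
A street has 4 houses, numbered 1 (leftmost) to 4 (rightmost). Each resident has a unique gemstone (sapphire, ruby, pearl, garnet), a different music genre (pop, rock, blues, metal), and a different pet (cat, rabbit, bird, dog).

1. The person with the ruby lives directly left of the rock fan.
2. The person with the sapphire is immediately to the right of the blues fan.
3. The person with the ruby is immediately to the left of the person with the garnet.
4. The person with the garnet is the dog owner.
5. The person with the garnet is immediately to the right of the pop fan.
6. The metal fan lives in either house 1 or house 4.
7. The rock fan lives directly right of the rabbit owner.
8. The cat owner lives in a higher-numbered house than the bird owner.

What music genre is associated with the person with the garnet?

rock

The metal fan is narrowed to house 1 or 4; consider each.
Placing it in house 1 leads to a contradiction, so it's in house 4.
So house 4 gets cat for pet.
The person with the garnet is narrowed to house 2 or 3; consider each.
Placing it in house 3 leads to a contradiction, so it's in house 2.
From clue 3, the person with the ruby must be in house 1.
Clue 4: the dog owner is in house 2.
From clue 5, the pop fan must be in house 1.
The only pet still possible for house 3 is bird.
Clue 1: the rock fan is in house 2.
House 3 music genre: only blues fits.
House 1's pet must be rabbit (nothing else left).
By clue 2, the person with the sapphire is in house 4.
So house 3 gets pearl for gemstone.
So: house 1 = ruby/pop/rabbit, house 2 = garnet/rock/dog, house 3 = pearl/blues/bird, house 4 = sapphire/metal/cat.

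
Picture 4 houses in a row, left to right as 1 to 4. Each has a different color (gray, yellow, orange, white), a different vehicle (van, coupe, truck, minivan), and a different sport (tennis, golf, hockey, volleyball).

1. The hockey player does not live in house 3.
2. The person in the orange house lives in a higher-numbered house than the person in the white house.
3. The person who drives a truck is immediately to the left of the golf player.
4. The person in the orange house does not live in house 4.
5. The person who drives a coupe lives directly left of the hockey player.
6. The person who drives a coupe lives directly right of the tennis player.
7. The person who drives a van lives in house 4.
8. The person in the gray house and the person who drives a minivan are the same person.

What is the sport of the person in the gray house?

volleyball

From clue 6, the person who drives a coupe must be in house 3.
By clue 6, the tennis player is in house 2.
Clue 7 places the person who drives a van in house 4.
House 1 sport: only volleyball fits.
House 3 sport: only golf fits.
House 4 sport: only hockey fits.
From clue 3, the person who drives a truck must be in house 2.
The only color still possible for house 4 is yellow.
So house 1 gets minivan for vehicle.
By clue 8, the person in the gray house is in house 1.
House 2 color: only white fits.
The only color still possible for house 3 is orange.
So: house 1 = gray/minivan/volleyball, house 2 = white/truck/tennis, house 3 = orange/coupe/golf, house 4 = yellow/van/hockey.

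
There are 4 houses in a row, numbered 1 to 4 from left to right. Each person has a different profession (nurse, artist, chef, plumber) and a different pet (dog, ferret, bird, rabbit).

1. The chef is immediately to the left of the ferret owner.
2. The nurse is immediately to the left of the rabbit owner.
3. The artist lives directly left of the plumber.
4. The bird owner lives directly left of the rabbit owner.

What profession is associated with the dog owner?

plumber

House 4's profession must be plumber (nothing else left).
Clue 3 places the artist in house 3.
That leaves dog as the pet for house 4.
The only pet still possible for house 1 is bird.
Clue 4: the rabbit owner is in house 2.
House 3 pet: only ferret fits.
By clue 1, the chef is in house 2.
The nurse is in house 1 (clue 2).
So: house 1 = nurse/bird, house 2 = chef/rabbit, house 3 = artist/ferret, house 4 = plumber/dog.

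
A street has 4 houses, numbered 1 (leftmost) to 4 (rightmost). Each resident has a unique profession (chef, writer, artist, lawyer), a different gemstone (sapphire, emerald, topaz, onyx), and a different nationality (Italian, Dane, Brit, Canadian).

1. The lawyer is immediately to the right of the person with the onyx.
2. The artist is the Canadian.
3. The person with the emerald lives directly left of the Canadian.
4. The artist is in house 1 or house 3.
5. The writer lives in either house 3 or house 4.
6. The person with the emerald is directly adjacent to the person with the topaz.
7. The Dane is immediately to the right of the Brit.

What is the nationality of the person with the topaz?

Canadian

The artist is in house 3 (clue 2).
The Canadian is in house 3 (clue 2).
The person with the emerald is in house 2 (clue 3).
The only profession still possible for house 1 is chef.
House 2's profession must be lawyer (nothing else left).
That leaves writer as the profession for house 4.
House 4's gemstone must be sapphire (nothing else left).
The person with the onyx is in house 1 (clue 1).
By clue 7, the Dane is in house 2.
The Brit is in house 1 (clue 7).
That leaves topaz as the gemstone for house 3.
The only nationality still possible for house 4 is Italian.
So: house 1 = chef/onyx/Brit, house 2 = lawyer/emerald/Dane, house 3 = artist/topaz/Canadian, house 4 = writer/sapphire/Italian.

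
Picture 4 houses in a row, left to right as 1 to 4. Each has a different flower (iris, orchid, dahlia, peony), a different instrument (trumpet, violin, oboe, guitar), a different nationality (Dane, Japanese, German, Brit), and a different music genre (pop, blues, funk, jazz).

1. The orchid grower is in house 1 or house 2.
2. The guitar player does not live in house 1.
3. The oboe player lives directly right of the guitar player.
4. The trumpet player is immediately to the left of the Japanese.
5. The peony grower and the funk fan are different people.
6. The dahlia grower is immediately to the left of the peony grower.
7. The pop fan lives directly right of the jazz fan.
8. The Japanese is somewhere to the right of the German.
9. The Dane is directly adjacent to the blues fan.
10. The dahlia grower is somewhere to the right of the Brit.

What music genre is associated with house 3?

blues

The dahlia grower is narrowed to house 2 or 3; consider each.
Placing it in house 3 leads to a contradiction, so it's in house 2.
The peony grower is in house 3 (clue 6).
Clue 10 places the Brit in house 1.
So house 4 gets iris for flower.
So house 1 gets orchid for flower.
The only instrument still possible for house 1 is violin.
House 4's instrument must be oboe (nothing else left).
The guitar player is in house 3 (clue 3).
House 2's instrument must be trumpet (nothing else left).
By clue 4, the Japanese is in house 3.
By clue 8, the German is in house 2.
House 4 nationality: only Dane fits.
From clue 9, the blues fan must be in house 3.
From clue 7, the pop fan must be in house 2.
From clue 7, the jazz fan must be in house 1.
That leaves funk as the music genre for house 4.
So: house 1 = orchid/violin/Brit/jazz, house 2 = dahlia/trumpet/German/pop, house 3 = peony/guitar/Japanese/blues, house 4 = iris/oboe/Dane/funk.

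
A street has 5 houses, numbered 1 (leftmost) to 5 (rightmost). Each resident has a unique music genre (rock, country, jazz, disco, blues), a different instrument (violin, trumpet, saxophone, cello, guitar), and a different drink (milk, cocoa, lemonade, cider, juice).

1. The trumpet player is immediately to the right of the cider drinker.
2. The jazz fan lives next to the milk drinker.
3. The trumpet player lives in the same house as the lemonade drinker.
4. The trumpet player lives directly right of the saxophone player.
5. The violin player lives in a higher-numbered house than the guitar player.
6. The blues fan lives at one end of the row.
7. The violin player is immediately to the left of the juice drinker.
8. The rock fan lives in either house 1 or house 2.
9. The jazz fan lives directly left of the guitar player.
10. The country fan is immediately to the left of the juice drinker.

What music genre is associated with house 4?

The blues fan is narrowed to house 1 or 5; consider each.
Placing it in house 1 leads to a contradiction, so it's in house 5.
The country fan is narrowed to house 3 or 4; consider each.
Placing it in house 3 leads to a contradiction, so it's in house 4.
From clue 10, the juice drinker must be in house 5.
House 3 music genre: only disco fits.
The violin player is in house 4 (clue 7).
That leaves cello as the instrument for house 5.
That leaves saxophone as the instrument for house 1.
So house 4 gets cocoa for drink.
Clue 4: the trumpet player is in house 2.
The only instrument still possible for house 3 is guitar.
The cider drinker is in house 1 (clue 1).
Clue 3 places the lemonade drinker in house 2.
By clue 9, the jazz fan is in house 2.
House 1's music genre must be rock (nothing else left).
House 3 drink: only milk fits.
So: house 1 = rock/saxophone/cider, house 2 = jazz/trumpet/lemonade, house 3 = disco/guitar/milk, house 4 = country/violin/cocoa, house 5 = blues/cello/juice.

country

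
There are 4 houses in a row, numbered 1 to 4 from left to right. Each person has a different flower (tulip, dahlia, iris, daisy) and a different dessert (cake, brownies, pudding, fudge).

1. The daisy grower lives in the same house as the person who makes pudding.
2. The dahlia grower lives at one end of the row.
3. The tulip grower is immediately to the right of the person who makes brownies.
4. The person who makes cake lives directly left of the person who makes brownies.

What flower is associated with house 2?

iris

The dahlia grower is narrowed to house 1 or 4; consider each.
Placing it in house 4 leads to a contradiction, so it's in house 1.
The tulip grower is narrowed to house 3 or 4; consider each.
Placing it in house 4 leads to a contradiction, so it's in house 3.
By clue 3, the person who makes brownies is in house 2.
By clue 4, the person who makes cake is in house 1.
From clue 1, the daisy grower must be in house 4.
The person who makes pudding is in house 4 (clue 1).
So house 2 gets iris for flower.
House 3 dessert: only fudge fits.
So: house 1 = dahlia/cake, house 2 = iris/brownies, house 3 = tulip/fudge, house 4 = daisy/pudding.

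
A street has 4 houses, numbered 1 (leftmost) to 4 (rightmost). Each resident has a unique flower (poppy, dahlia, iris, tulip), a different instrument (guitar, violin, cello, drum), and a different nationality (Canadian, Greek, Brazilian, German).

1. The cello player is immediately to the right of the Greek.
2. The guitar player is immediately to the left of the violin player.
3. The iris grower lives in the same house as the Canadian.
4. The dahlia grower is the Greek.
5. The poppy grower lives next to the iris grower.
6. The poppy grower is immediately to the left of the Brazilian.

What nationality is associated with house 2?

The dahlia grower is narrowed to house 1 or 2 or 3; consider each.
Placing it in house 2 and house 3 leads to a contradiction, so it's in house 1.
By clue 4, the Greek is in house 1.
Clue 1 places the cello player in house 2.
From clue 2, the guitar player must be in house 3.
The violin player is in house 4 (clue 2).
House 1's instrument must be drum (nothing else left).
The poppy grower is narrowed to house 2 or 3; consider each.
Placing it in house 2 leads to a contradiction, so it's in house 3.
The Brazilian is in house 4 (clue 6).
Clue 3 places the iris grower in house 2.
By clue 3, the Canadian is in house 2.
House 4's flower must be tulip (nothing else left).
House 3's nationality must be German (nothing else left).
So: house 1 = dahlia/drum/Greek, house 2 = iris/cello/Canadian, house 3 = poppy/guitar/German, house 4 = tulip/violin/Brazilian.

Canadian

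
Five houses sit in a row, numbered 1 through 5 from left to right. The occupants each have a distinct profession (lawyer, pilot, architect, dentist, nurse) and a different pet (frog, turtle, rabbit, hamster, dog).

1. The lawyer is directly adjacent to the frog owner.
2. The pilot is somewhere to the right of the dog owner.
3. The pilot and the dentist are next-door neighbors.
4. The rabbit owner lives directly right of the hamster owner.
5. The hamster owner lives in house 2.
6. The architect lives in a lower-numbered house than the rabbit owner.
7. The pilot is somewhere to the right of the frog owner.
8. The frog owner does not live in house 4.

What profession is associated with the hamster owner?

Clue 5 places the hamster owner in house 2.
The rabbit owner is in house 3 (clue 4).
The only pet still possible for house 5 is turtle.
From clue 1, the lawyer must be in house 2.
House 1 profession: only architect fits.
So house 1 gets frog for pet.
So house 4 gets dog for pet.
Clue 2: the pilot is in house 5.
Clue 3: the dentist is in house 4.
House 3 profession: only nurse fits.
So: house 1 = architect/frog, house 2 = lawyer/hamster, house 3 = nurse/rabbit, house 4 = dentist/dog, house 5 = pilot/turtle.

lawyer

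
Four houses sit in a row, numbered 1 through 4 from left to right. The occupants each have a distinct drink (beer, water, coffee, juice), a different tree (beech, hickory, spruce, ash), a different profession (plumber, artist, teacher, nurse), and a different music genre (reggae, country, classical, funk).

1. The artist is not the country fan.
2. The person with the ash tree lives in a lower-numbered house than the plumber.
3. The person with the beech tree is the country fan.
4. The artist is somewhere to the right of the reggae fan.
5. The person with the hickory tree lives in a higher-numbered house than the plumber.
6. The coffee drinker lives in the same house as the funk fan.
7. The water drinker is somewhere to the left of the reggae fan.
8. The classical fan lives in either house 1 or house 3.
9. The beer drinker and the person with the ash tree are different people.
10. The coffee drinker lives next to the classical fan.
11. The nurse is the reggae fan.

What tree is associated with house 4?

That leaves teacher as the profession for house 1.
House 4 profession: only artist fits.
House 4's music genre must be funk (nothing else left).
The coffee drinker is in house 4 (clue 6).
The classical fan is in house 3 (clue 10).
House 1 music genre: only country fits.
So house 2 gets reggae for music genre.
From clue 3, the person with the beech tree must be in house 1.
Clue 7 places the water drinker in house 1.
Clue 11: the nurse is in house 2.
So house 2 gets ash for tree.
So house 3 gets plumber for profession.
By clue 5, the person with the hickory tree is in house 4.
The beer drinker is in house 3 (clue 9).
House 2's drink must be juice (nothing else left).
House 3's tree must be spruce (nothing else left).
So: house 1 = water/beech/teacher/country, house 2 = juice/ash/nurse/reggae, house 3 = beer/spruce/plumber/classical, house 4 = coffee/hickory/artist/funk.

hickory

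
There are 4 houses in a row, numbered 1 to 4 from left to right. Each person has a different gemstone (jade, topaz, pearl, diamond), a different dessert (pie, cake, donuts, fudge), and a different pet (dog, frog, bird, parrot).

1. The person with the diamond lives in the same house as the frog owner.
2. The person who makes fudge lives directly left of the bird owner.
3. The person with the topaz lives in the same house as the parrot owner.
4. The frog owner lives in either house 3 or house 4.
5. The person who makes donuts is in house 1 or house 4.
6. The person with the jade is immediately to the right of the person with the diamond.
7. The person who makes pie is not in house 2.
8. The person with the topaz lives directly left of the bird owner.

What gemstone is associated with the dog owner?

The person with the diamond is in house 3 (clue 1).
From clue 1, the frog owner must be in house 3.
The person with the jade is in house 4 (clue 6).
Clue 8 places the person with the topaz in house 1.
Clue 8 places the bird owner in house 2.
So house 2 gets pearl for gemstone.
House 2 dessert: only cake fits.
House 1 pet: only parrot fits.
So house 4 gets dog for pet.
By clue 2, the person who makes fudge is in house 1.
That leaves pie as the dessert for house 3.
The only dessert still possible for house 4 is donuts.
So: house 1 = topaz/fudge/parrot, house 2 = pearl/cake/bird, house 3 = diamond/pie/frog, house 4 = jade/donuts/dog.

jade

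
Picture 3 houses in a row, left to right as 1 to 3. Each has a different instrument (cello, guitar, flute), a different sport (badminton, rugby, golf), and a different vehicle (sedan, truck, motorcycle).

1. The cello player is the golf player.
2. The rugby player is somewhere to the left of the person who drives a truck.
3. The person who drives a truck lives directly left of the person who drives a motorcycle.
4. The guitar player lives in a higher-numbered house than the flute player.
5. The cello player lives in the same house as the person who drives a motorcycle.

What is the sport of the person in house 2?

badminton

Clue 3 places the person who drives a truck in house 2.
From clue 3, the person who drives a motorcycle must be in house 3.
The cello player is in house 3 (clue 5).
House 1's instrument must be flute (nothing else left).
The only instrument still possible for house 2 is guitar.
So house 1 gets sedan for vehicle.
Clue 1 places the golf player in house 3.
From clue 2, the rugby player must be in house 1.
House 2 sport: only badminton fits.
So: house 1 = flute/rugby/sedan, house 2 = guitar/badminton/truck, house 3 = cello/golf/motorcycle.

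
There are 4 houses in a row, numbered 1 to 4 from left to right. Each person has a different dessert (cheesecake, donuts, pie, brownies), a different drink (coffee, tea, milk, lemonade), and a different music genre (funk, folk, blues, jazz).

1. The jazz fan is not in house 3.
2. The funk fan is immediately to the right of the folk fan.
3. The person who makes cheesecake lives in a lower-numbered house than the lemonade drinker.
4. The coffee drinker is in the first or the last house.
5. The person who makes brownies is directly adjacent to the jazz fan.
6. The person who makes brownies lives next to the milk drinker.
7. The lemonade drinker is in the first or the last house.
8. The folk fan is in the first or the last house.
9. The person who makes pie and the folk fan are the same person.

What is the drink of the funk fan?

milk

Clue 7: the lemonade drinker is in house 4.
The folk fan is in house 1 (clue 8).
From clue 9, the person who makes pie must be in house 1.
The only dessert still possible for house 4 is donuts.
Clue 2 places the funk fan in house 2.
Clue 5 places the person who makes brownies in house 3.
Clue 6: the milk drinker is in house 2.
The only dessert still possible for house 2 is cheesecake.
So house 1 gets coffee for drink.
So house 3 gets tea for drink.
So house 3 gets blues for music genre.
The only music genre still possible for house 4 is jazz.
So: house 1 = pie/coffee/folk, house 2 = cheesecake/milk/funk, house 3 = brownies/tea/blues, house 4 = donuts/lemonade/jazz.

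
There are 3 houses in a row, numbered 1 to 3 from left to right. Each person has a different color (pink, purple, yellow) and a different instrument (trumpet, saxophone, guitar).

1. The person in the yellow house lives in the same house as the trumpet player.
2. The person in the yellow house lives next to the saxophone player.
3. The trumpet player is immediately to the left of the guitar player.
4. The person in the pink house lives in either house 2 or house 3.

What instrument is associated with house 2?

The person in the pink house is narrowed to house 2 or 3; consider each.
Placing it in house 2 leads to a contradiction, so it's in house 3.
The person in the purple house is narrowed to house 1 or 2; consider each.
Placing it in house 2 leads to a contradiction, so it's in house 1.
House 2 color: only yellow fits.
The trumpet player is in house 2 (clue 1).
The guitar player is in house 3 (clue 3).
That leaves saxophone as the instrument for house 1.
So: house 1 = purple/saxophone, house 2 = yellow/trumpet, house 3 = pink/guitar.

trumpet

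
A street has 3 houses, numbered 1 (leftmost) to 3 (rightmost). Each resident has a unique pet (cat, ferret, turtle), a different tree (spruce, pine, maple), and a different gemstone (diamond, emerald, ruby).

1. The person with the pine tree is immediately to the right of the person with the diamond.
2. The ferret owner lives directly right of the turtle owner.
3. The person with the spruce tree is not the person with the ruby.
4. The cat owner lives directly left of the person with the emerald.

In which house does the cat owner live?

The only pet still possible for house 3 is ferret.
The turtle owner is in house 2 (clue 2).
House 1 pet: only cat fits.
By clue 4, the person with the emerald is in house 2.
The only gemstone still possible for house 3 is ruby.
The person with the pine tree is in house 2 (clue 1).
That leaves maple as the tree for house 3.
That leaves diamond as the gemstone for house 1.
House 1's tree must be spruce (nothing else left).
So: house 1 = cat/spruce/diamond, house 2 = turtle/pine/emerald, house 3 = ferret/maple/ruby.

1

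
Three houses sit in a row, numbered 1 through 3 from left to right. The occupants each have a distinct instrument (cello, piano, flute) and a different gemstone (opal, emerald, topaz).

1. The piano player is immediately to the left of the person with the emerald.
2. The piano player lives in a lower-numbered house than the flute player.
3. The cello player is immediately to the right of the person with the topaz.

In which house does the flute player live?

3

So house 1 gets piano for instrument.
By clue 1, the person with the emerald is in house 2.
House 1 gemstone: only topaz fits.
The only gemstone still possible for house 3 is opal.
The cello player is in house 2 (clue 3).
House 3 instrument: only flute fits.
So: house 1 = piano/topaz, house 2 = cello/emerald, house 3 = flute/opal.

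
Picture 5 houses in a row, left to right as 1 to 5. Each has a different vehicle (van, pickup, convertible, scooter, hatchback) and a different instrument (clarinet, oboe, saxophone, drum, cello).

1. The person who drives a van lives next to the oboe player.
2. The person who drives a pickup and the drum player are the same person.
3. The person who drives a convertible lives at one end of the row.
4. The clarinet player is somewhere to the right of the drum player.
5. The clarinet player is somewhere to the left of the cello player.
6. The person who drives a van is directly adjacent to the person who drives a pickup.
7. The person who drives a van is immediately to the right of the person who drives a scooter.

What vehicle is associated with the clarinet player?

The person who drives a convertible is narrowed to house 1 or 5; consider each.
Placing it in house 1 leads to a contradiction, so it's in house 5.
The person who drives a pickup is narrowed to house 1 or 2 or 3; consider each.
Placing it in house 1 and house 2 leads to a contradiction, so it's in house 3.
From clue 2, the drum player must be in house 3.
By clue 4, the clarinet player is in house 4.
By clue 5, the cello player is in house 5.
House 1 vehicle: only scooter fits.
Clue 1: the person who drives a van is in house 2.
By clue 1, the oboe player is in house 1.
House 4 vehicle: only hatchback fits.
House 2 instrument: only saxophone fits.
So: house 1 = scooter/oboe, house 2 = van/saxophone, house 3 = pickup/drum, house 4 = hatchback/clarinet, house 5 = convertible/cello.

hatchback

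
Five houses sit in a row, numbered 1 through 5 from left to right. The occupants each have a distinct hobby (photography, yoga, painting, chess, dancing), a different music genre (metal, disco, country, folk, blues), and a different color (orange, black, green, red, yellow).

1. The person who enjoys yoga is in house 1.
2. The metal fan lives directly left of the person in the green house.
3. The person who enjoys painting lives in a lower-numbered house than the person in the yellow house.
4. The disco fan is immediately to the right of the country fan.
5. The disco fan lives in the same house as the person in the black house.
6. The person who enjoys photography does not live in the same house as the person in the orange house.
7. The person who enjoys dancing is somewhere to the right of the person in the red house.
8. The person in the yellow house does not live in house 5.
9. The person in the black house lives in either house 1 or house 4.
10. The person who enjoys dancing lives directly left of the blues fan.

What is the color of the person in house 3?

yellow

From clue 1, the person who enjoys yoga must be in house 1.
Clue 9: the person in the black house is in house 4.
By clue 3, the person who enjoys painting is in house 2.
From clue 3, the person in the yellow house must be in house 3.
From clue 5, the disco fan must be in house 4.
From clue 2, the metal fan must be in house 1.
The person in the green house is in house 2 (clue 2).
From clue 4, the country fan must be in house 3.
From clue 10, the person who enjoys dancing must be in house 4.
The blues fan is in house 5 (clue 10).
House 2 music genre: only folk fits.
The only color still possible for house 1 is red.
That leaves orange as the color for house 5.
From clue 6, the person who enjoys photography must be in house 3.
House 5's hobby must be chess (nothing else left).
So: house 1 = yoga/metal/red, house 2 = painting/folk/green, house 3 = photography/country/yellow, house 4 = dancing/disco/black, house 5 = chess/blues/orange.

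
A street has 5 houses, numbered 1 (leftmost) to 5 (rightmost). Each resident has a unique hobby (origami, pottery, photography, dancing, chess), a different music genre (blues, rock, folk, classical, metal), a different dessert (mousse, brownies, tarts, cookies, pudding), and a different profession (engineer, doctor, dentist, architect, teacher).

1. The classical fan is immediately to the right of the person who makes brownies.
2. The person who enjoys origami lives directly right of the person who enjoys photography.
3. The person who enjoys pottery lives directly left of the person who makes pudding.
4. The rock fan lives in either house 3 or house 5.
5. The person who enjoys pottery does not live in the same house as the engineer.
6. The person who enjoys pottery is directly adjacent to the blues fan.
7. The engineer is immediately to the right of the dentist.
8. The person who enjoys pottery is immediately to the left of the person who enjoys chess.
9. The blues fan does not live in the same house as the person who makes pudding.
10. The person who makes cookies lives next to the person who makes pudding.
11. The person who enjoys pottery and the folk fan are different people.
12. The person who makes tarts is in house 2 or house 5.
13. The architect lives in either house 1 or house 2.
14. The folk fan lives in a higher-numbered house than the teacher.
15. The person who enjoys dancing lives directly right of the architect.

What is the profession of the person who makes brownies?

The person who enjoys dancing is narrowed to house 2 or 3; consider each.
Placing it in house 2 leads to a contradiction, so it's in house 3.
From clue 15, the architect must be in house 2.
That leaves metal as the music genre for house 1.
The person who enjoys chess is narrowed to house 2 or 5; consider each.
Placing it in house 2 leads to a contradiction, so it's in house 5.
From clue 8, the person who enjoys pottery must be in house 4.
House 1's hobby must be photography (nothing else left).
That leaves origami as the hobby for house 2.
House 4 music genre: only classical fits.
The person who makes brownies is in house 3 (clue 1).
Clue 3 places the person who makes pudding in house 5.
By clue 5, the engineer is in house 5.
From clue 7, the dentist must be in house 4.
From clue 9, the blues fan must be in house 3.
The person who makes cookies is in house 4 (clue 10).
House 2's music genre must be folk (nothing else left).
House 5's music genre must be rock (nothing else left).
That leaves mousse as the dessert for house 1.
That leaves tarts as the dessert for house 2.
From clue 14, the teacher must be in house 1.
The only profession still possible for house 3 is doctor.
So: house 1 = photography/metal/mousse/teacher, house 2 = origami/folk/tarts/architect, house 3 = dancing/blues/brownies/doctor, house 4 = pottery/classical/cookies/dentist, house 5 = chess/rock/pudding/engineer.

doctor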